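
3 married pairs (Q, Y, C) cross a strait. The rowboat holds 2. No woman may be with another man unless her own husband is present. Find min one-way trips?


Label couples Q, Y, C (H = husband, W = wife).
Counting alone: 6 people, the rowboat carries 2 and someone must bring it back, so each round trip nets at most +1 on the far side until the last crossing → at least 9 trips. The jealousy constraint makes 9 impossible; the shortest valid schedule has 11:
1. WQ+WY →  (far: WQ,WY; near: HQ,HY,HC,WC)
2. WQ ←       (far: WY; near: HQ,HY,HC,WQ,WC)
3. WQ+WC →  (far: WQ,WY,WC; near: HQ,HY,HC)
4. WQ ←       (far: WY,WC; near: HQ,HY,HC,WQ)
5. HY+HC →  (far: HY,WY,HC,WC; near: HQ,WQ)
6. HY+WY ←  (far: HC,WC; near: HQ,WQ,HY,WY)
7. HQ+HY →  (far: HQ,HY,HC,WC; near: WQ,WY)
8. WC ←       (far: HQ,HY,HC; near: WQ,WY,WC)
9. WQ+WY →  (far: HQ,WQ,HY,WY,HC; near: WC)
10. HC ←      (far: HQ,WQ,HY,WY; near: HC,WC)
11. HC+WC → (far: all six; near: empty)
In every state each wife is either with her husband or with no other man.
Minimum trips = 11

11


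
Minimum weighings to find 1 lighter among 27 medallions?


Each weighing has 3 outcomes (left heavy / balance / right heavy), so k weighings distinguish at most 3^k cases; splitting into three near-equal groups achieves this.
Need 3^k ≥ 27: 3^2 = 9 < 27 ≤ 3^3 = 27
k = ⌈log₃(27)⌉ = 3

3


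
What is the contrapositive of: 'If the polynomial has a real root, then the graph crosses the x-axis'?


Original: If the polynomial has a real root, then the graph crosses the x-axis
Contrapositive: If ¬Q, then ¬P
Negate Q: not (the graph crosses the x-axis)
Negate P: not (the polynomial has a real root)

If not (the graph crosses the x-axis), then not (the polynomial has a real root).


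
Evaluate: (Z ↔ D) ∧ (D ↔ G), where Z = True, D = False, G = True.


Z = True, D = False, G = True
Step 1: Z ↔ D is true when Z and D have the same value. Result: False
Step 2: D ↔ G is true when D and G have the same value. Result: False
Step 3: False ∧ False = False

False


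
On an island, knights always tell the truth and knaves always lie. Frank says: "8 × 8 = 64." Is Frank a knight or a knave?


Statement: "8 × 8 = 64."
Actual: 8 × 8 = 64
Claimed: 64
Statement is TRUE → Frank tells the truth → Knight

Knight


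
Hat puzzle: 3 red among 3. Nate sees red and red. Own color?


Total red = 3, seen red = 2
Own red = 3 - 2 = 1
Nate's hat is red.

red


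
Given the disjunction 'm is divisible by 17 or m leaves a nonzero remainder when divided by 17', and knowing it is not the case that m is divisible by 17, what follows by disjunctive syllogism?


Disjunctive syllogism: P ∨ Q, ¬P ⊢ Q
Disjunction: m is divisible by 17 ∨ m leaves a nonzero remainder when divided by 17
We know it is not the case that m is divisible by 17.
By disjunctive syllogism, the other disjunct must be true.

m leaves a nonzero remainder when divided by 17


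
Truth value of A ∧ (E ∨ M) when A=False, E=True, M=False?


A = False, E = True, M = False
Expression: A ∧ (E ∨ M)
Step 1: E ∨ M = True OR False = True
Step 2: A ∧ (True) = False AND True = False

False


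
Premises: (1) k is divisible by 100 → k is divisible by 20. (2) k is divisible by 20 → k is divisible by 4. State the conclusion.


Hypothetical syllogism: P → Q, Q → R ⊢ P → R
Premise 1: k is divisible by 100 → k is divisible by 20
Premise 2: k is divisible by 20 → k is divisible by 4
Chain the implications: the middle term (k is divisible by 20) links the two.
Conclusion: If k is divisible by 100, then k is divisible by 4.

If k is divisible by 100, then k is divisible by 4.


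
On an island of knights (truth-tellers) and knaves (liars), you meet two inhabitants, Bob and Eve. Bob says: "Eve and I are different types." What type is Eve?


Bob says: "Eve and I are different types."
Case 1: Bob is a Knight (truth-teller)
  Statement is true → they ARE different → Eve is a Knave
Case 2: Bob is a Knave (liar)
  Statement is false → they are NOT different → Eve is a Knave
In both cases, Eve is a Knave.

Knave


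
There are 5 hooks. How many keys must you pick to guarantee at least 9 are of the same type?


Pigeonhole: to guarantee k in one of n categories, need (k-1)×n + 1.
k = 9, n = 5
Minimum = (9-1) × 5 + 1 = 8 × 5 + 1

41


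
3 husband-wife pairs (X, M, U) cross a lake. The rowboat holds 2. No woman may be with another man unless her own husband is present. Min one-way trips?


Label couples X, M, U (H = husband, W = wife).
Counting alone: 6 people, the rowboat carries 2 and someone must bring it back, so each round trip nets at most +1 on the far side until the last crossing → at least 9 trips. The jealousy constraint makes 9 impossible; the shortest valid schedule has 11:
1. WX+WM →  (far: WX,WM; near: HX,HM,HU,WU)
2. WX ←       (far: WM; near: HX,HM,HU,WX,WU)
3. WX+WU →  (far: WX,WM,WU; near: HX,HM,HU)
4. WX ←       (far: WM,WU; near: HX,HM,HU,WX)
5. HM+HU →  (far: HM,WM,HU,WU; near: HX,WX)
6. HM+WM ←  (far: HU,WU; near: HX,WX,HM,WM)
7. HX+HM →  (far: HX,HM,HU,WU; near: WX,WM)
8. WU ←       (far: HX,HM,HU; near: WX,WM,WU)
9. WX+WM →  (far: HX,WX,HM,WM,HU; near: WU)
10. HU ←      (far: HX,WX,HM,WM; near: HU,WU)
11. HU+WU → (far: all six; near: empty)
In every state each wife is either with her husband or with no other man.
Minimum trips = 11

11


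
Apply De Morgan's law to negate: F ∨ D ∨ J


De Morgan's law: ¬(P ∨ Q ∨ R) ≡ ¬P ∧ ¬Q ∧ ¬R
¬(F ∨ D ∨ J) = ¬F ∧ ¬D ∧ ¬J

¬F ∧ ¬D ∧ ¬J


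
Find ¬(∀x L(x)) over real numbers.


Original: ∀x L(x)
Rule: ¬∀→∃, ¬∃→∀, negate predicate.
Negation: ∃x ¬L(x)

∃x ¬L(x)


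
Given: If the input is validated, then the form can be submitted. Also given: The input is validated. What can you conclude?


Modus ponens: P → Q, P ⊢ Q
P: the input is validated
Q: the form can be submitted
We have P → Q and P is true.
By modus ponens, Q must be true.

The form can be submitted


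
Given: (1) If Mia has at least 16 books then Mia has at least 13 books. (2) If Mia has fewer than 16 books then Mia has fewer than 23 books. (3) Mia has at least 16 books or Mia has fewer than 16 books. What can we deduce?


Constructive dilemma: (P → Q) ∧ (R → S), P ∨ R ⊢ Q ∨ S
Premise 1: Mia has at least 16 books → Mia has at least 13 books
Premise 2: Mia has fewer than 16 books → Mia has fewer than 23 books
Premise 3: Mia has at least 16 books ∨ Mia has fewer than 16 books
Case 1: Assuming Mia has at least 16 books, then by Premise 1, Mia has at least 13 books.
Case 2: Assuming Mia has fewer than 16 books, then by Premise 2, Mia has fewer than 23 books.
Since one of Mia has at least 16 books or Mia has fewer than 16 books must hold, we get Mia has at least 13 books or Mia has fewer than 23 books.

Mia has at least 13 books or Mia has fewer than 23 books.


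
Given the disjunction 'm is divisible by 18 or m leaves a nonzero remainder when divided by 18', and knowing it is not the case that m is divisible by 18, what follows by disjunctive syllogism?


Disjunctive syllogism: P ∨ Q, ¬P ⊢ Q
Disjunction: m is divisible by 18 ∨ m leaves a nonzero remainder when divided by 18
We know it is not the case that m is divisible by 18.
By disjunctive syllogism, the other disjunct must be true.

m leaves a nonzero remainder when divided by 18


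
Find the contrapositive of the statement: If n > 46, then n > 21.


Original: If n > 46, then n > 21
Contrapositive: If ¬Q, then ¬P
Negate Q: not (n > 21)
Negate P: not (n > 46)

If not (n > 21), then not (n > 46).


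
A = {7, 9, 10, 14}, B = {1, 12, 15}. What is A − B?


A = {7, 9, 10, 14}
B = {1, 12, 15}
Operation: difference A − B
In A but not B: 7, 9, 10, 14

{7, 9, 10, 14}


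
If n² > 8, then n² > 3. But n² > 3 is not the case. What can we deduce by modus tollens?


Modus tollens: P → Q, ¬Q ⊢ ¬P
P: n² > 8
Q: n² > 3
We have P → Q and Q is false.
By modus tollens, P must be false.

It is not the case that n² > 8


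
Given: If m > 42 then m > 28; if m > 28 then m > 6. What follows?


Hypothetical syllogism: P → Q, Q → R ⊢ P → R
Premise 1: m > 42 → m > 28
Premise 2: m > 28 → m > 6
Chain the implications: the middle term (m > 28) links the two.
Conclusion: If m > 42, then m > 6.

If m > 42, then m > 6.


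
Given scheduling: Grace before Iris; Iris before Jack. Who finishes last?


Constraints: Grace before Iris; Iris before Jack
The last task can have nothing scheduled after it, so it must never appear on the left of a 'before'.
Tasks appearing before some other task: Grace, Iris.
The only task not in that list is Jack → it is last.

Jack


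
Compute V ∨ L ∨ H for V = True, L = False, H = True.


V = True, L = False, H = True
Step 1: V ∨ L = True OR False = True
Step 2: True ∨ H = True OR True = True
OR is true when at least one operand is true.

True


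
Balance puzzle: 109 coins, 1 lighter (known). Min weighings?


Each weighing has 3 outcomes (left heavy / balance / right heavy), so k weighings distinguish at most 3^k cases; splitting into three near-equal groups achieves this.
Need 3^k ≥ 109: 3^4 = 81 < 109 ≤ 3^5 = 243
k = ⌈log₃(109)⌉ = 5

5


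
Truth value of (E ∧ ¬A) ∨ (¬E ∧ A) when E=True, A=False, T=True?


E = True, A = False, T = True
Expression: (E ∧ ¬A) ∨ (¬E ∧ A)
Step 1: ¬A = NOT False = True
Step 2: E ∧ ¬A = True AND True = True
Step 3: ¬E = NOT True = False
Step 4: ¬E ∧ A = False AND False = False
Step 5: (True) ∨ (False) = True OR False = True

True


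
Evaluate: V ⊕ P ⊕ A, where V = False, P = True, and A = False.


V = False, P = True, A = False
Step 1: V ⊕ P = False XOR True = True
Step 2: True ⊕ A = True XOR False = True
XOR is true when an odd number of operands are true.

True


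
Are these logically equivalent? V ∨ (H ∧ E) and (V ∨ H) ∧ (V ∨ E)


Expression 1: V ∨ (H ∧ E)
Expression 2: (V ∨ H) ∧ (V ∨ E)
Truth table (V H E | Expr1 Expr2):
  T T T |   T     T
  T T F |   T     T
  T F T |   T     T
  T F F |   T     T
  F T T |   T     T
  F T F |   F     F
  F F T |   F     F
  F F F |   F     F
All 8 rows agree, so the expressions are logically equivalent.

Yes


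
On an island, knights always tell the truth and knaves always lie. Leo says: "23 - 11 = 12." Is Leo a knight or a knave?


Statement: "23 - 11 = 12."
Actual: 23 - 11 = 12
Claimed: 12
Statement is TRUE → Leo tells the truth → Knight

Knight


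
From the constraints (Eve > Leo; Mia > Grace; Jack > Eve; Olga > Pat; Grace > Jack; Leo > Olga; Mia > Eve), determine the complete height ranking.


Constraints: Eve > Leo; Mia > Grace; Jack > Eve; Olga > Pat; Grace > Jack; Leo > Olga; Mia > Eve
Method: at each step, the next-highest is the one remaining person who never appears on the smaller side of a constraint between remaining people.
  Step 1: remaining {Leo, Olga, Pat, Grace, Eve, Jack, Mia}; on the smaller side: {Leo, Olga, Pat, Grace, Eve, Jack} → Mia is next (Mia > Grace; Mia > Eve).
  Step 2: remaining {Leo, Olga, Pat, Grace, Eve, Jack}; on the smaller side: {Leo, Olga, Pat, Eve, Jack} → Grace is next (Grace > Jack).
  Step 3: remaining {Leo, Olga, Pat, Eve, Jack}; on the smaller side: {Leo, Olga, Pat, Eve} → Jack is next (Jack > Eve).
  Step 4: remaining {Leo, Olga, Pat, Eve}; on the smaller side: {Leo, Olga, Pat} → Eve is next (Eve > Leo).
  Step 5: remaining {Leo, Olga, Pat}; on the smaller side: {Olga, Pat} → Leo is next (Leo > Olga).
  Step 6: remaining {Olga, Pat}; on the smaller side: {Pat} → Olga is next (Olga > Pat).
  Step 7: only Pat remains → lowest.
Final ranking (highest to lowest):

Mia > Grace > Jack > Eve > Leo > Olga > Pat


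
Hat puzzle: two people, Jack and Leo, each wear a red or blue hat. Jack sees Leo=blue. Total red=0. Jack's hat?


Total red = 0, Leo = blue
Red accounted for: 0
Remaining for Jack: 0
Jack's hat is blue.

blue


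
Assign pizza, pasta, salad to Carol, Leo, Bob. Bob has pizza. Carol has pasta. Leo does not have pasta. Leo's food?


From clues:
  Bob → pizza
  Carol → pasta
By elimination, Leo gets the remaining.

salad


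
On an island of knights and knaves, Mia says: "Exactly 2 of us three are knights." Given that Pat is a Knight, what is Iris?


Mia claims exactly 2 knights among Mia, Pat, Iris.
Given: Pat is a Knight.

Case 1: Mia is a Knight (tells truth)
  Then exactly 2 of the three are knights.
  Counting Mia, Pat: 2 knight(s) so far. Need 0 more → Iris = Knave.
Case 2: Mia is a Knave (lies)
  Then the count is NOT 2.
  If Iris = Knight, count = 2 = 2 → claim would be true, contradicts lie.
  If Iris = Knave, count = 1 ≠ 2 → lie confirmed ✓

Iris is a Knave.

Knave


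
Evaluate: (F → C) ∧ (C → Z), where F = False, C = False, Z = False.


F = False, C = False, Z = False
Step 1: F → C is false only when F=True and C=False. Result: True
Step 2: C → Z is false only when C=True and Z=False. Result: True
Step 3: True ∧ True = True

True


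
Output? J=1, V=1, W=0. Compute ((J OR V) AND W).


J OR V = 1|1 = 1
1 AND 0 = 0

0


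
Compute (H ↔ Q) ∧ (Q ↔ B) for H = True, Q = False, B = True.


H = True, Q = False, B = True
Step 1: H ↔ Q is true when H and Q have the same value. Result: False
Step 2: Q ↔ B is true when Q and B have the same value. Result: False
Step 3: False ∧ False = False

False


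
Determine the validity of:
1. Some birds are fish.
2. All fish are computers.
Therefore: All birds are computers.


Premise 1: Some birds are fish.
Premise 2: All fish are computers.
Conclusion: All birds are computers.
Fallacy: illicit minor. The minor term (birds) is distributed in the conclusion ('All birds ...') but undistributed in its premise ('Some birds are fish' doesn't cover all birds).
Only 'Some birds are computers' follows, not 'All'.

Invalid


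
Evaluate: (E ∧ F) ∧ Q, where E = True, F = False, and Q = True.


E = True, F = False, Q = True
Step 1: E ∧ F = True AND False = False
Step 2: False ∧ Q = False AND True = False
AND is true only when ALL operands are true.

False


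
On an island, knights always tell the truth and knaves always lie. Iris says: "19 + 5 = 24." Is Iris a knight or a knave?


Statement: "19 + 5 = 24."
Actual: 19 + 5 = 24
Claimed: 24
Statement is TRUE → Iris tells the truth → Knight

Knight


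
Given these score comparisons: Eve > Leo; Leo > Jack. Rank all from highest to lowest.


Constraints: Eve > Leo; Leo > Jack
Method: at each step, the next-highest is the one remaining person who never appears on the smaller side of a constraint between remaining people.
  Step 1: remaining {Eve, Leo, Jack}; on the smaller side: {Leo, Jack} → Eve is next (Eve > Leo).
  Step 2: remaining {Leo, Jack}; on the smaller side: {Jack} → Leo is next (Leo > Jack).
  Step 3: only Jack remains → lowest.
Final ranking (highest to lowest):

Eve > Leo > Jack


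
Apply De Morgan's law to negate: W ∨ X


De Morgan's law: ¬(P ∨ Q) ≡ ¬P ∧ ¬Q
¬(W ∨ X) = ¬W ∧ ¬X

¬W ∧ ¬X


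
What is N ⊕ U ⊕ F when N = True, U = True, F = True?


N = True, U = True, F = True
Step 1: N ⊕ U = True XOR True = False
Step 2: False ⊕ F = False XOR True = True
XOR is true when an odd number of operands are true.

True


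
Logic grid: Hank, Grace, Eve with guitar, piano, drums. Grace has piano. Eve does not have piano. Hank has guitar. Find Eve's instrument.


From clues:
  Hank → guitar
  Grace → piano
By elimination, Eve gets the remaining.

drums


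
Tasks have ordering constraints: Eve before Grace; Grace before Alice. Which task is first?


Constraints: Eve before Grace; Grace before Alice
The first task can have nothing scheduled before it, so it must never appear on the right of a 'before'.
Tasks appearing after some 'before': Grace, Alice.
The only task not in that list is Eve → it is first.

Eve


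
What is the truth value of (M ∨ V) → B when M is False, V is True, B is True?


M = False, V = True, B = True
Step 1: M ∨ V = False OR True = True
Step 2: (True) → B: false only when antecedent=True and B=False.
Result: True

True


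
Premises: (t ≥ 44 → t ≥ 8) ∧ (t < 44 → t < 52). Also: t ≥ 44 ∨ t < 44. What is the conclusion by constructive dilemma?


Constructive dilemma: (P → Q) ∧ (R → S), P ∨ R ⊢ Q ∨ S
Premise 1: t ≥ 44 → t ≥ 8
Premise 2: t < 44 → t < 52
Premise 3: t ≥ 44 ∨ t < 44
Case 1: Assuming t ≥ 44, then by Premise 1, t ≥ 8.
Case 2: Assuming t < 44, then by Premise 2, t < 52.
Since one of t ≥ 44 or t < 44 must hold, we get t ≥ 8 or t < 52.

t ≥ 8 or t < 52.


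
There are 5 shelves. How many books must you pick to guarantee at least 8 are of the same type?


Pigeonhole: to guarantee k in one of n categories, need (k-1)×n + 1.
k = 8, n = 5
Minimum = (8-1) × 5 + 1 = 7 × 5 + 1

36


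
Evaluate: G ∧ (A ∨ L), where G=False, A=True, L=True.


G = False, A = True, L = True
Expression: G ∧ (A ∨ L)
Step 1: A ∨ L = True OR True = True
Step 2: G ∧ (True) = False AND True = False

False


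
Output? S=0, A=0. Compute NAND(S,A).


S AND A = 0
NOT(0) = 1

1


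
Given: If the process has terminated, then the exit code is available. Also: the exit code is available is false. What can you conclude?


Modus tollens: P → Q, ¬Q ⊢ ¬P
P: the process has terminated
Q: the exit code is available
We have P → Q and Q is false.
By modus tollens, P must be false.

It is not the case that the process has terminated


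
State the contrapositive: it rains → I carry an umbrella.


Original: If it rains, then I carry an umbrella
Contrapositive: If ¬Q, then ¬P
Negate Q: not (I carry an umbrella)
Negate P: not (it rains)

If not (I carry an umbrella), then not (it rains).


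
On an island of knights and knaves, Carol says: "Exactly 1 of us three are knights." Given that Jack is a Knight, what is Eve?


Carol claims exactly 1 knights among Carol, Jack, Eve.
Given: Jack is a Knight.

Case 1: Carol is a Knight (tells truth)
  Then exactly 1 of the three are knights.
  Counting Carol, Jack: 2 knight(s) so far. Need -1 more → impossible.
Case 2: Carol is a Knave (lies)
  Then the count is NOT 1.
  If Eve = Knave, count = 1 = 1 → claim would be true, contradicts lie.
  If Eve = Knight, count = 2 ≠ 1 → lie confirmed ✓

Eve is a Knight.

Knight


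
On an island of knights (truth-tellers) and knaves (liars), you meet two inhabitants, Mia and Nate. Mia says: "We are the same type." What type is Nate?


Mia says: "We are the same type."
Case 1: Mia is a Knight (truth-teller)
  Statement is true → they ARE the same → Nate is also a Knight
Case 2: Mia is a Knave (liar)
  Statement is false → they are NOT the same → Nate is a Knight
In both cases, Nate is a Knight.

Knight


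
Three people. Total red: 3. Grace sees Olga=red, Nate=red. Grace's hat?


Total red = 3, seen red = 2
Own red = 3 - 2 = 1
Grace's hat is red.

red


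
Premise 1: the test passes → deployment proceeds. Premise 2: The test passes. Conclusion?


Modus ponens: P → Q, P ⊢ Q
P: the test passes
Q: deployment proceeds
We have P → Q and P is true.
By modus ponens, Q must be true.

Deployment proceeds


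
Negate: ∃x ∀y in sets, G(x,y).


Original: ∃x ∀y G(x,y)
Rule: ¬∀→∃, ¬∃→∀, negate predicate.
Negation: ∀x ∃y ¬G(x,y)

∀x ∃y ¬G(x,y)


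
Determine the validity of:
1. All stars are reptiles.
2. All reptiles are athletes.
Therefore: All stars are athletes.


Premise 1: All stars are reptiles.
Premise 2: All reptiles are athletes.
Conclusion: All stars are athletes.
Barbara syllogism (AAA-1): All A are B, All B are C → All A are C.
Middle term (reptiles) distributed in premise 2.

Valid


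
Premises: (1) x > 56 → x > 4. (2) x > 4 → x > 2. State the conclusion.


Hypothetical syllogism: P → Q, Q → R ⊢ P → R
Premise 1: x > 56 → x > 4
Premise 2: x > 4 → x > 2
Chain the implications: the middle term (x > 4) links the two.
Conclusion: If x > 56, then x > 2.

If x > 56, then x > 2.


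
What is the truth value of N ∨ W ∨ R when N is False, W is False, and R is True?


N = False, W = False, R = True
Step 1: N ∨ W = False OR False = False
Step 2: False ∨ R = False OR True = True
OR is true when at least one operand is true.

True


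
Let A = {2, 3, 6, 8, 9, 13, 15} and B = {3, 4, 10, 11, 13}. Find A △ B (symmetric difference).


A = {2, 3, 6, 8, 9, 13, 15}
B = {3, 4, 10, 11, 13}
Operation: symmetric difference
In A only: [2, 6, 8, 9, 15], in B only: [4, 10, 11]

{2, 4, 6, 8, 9, 10, 11, 15}


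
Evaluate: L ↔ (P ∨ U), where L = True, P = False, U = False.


L = True, P = False, U = False
Step 1: P ∨ U = False OR False = False
Step 2: L ↔ (False): true when both sides have same truth value.
Result: True ↔ False = False

False


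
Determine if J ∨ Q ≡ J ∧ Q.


Expression 1: J ∨ Q
Expression 2: J ∧ Q
Truth table (J Q | Expr1 Expr2):
  T T |   T     T
  T F |   T     F   ← differ
  F T |   T     F   ← differ
  F F |   F     F
Counterexample: J=T, Q=F gives Expr1 = T but Expr2 = F, so the expressions are NOT logically equivalent.

No


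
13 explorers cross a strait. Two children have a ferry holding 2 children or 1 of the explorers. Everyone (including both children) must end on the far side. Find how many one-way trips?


Per crossing of one of the explorers: children→, one←, one of the explorers→, one← = 4 trips
13 × 4 = 52, + 1 final children→ = 53
Minimum trips = 53

53


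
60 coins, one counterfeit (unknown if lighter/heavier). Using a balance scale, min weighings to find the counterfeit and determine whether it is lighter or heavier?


Let n = 60. 120 possibilities (n coins × lighter/heavier); each weighing has 3 outcomes.
Bound for k weighings: say the first weighing puts j coins on each pan. If it tips, the 2j weighed coins remain suspects (each with a known direction) and k-1 weighings give 3^(k-1) outcomes; 3^(k-1) is odd, so 2j ≤ 3^(k-1) - 1. If it balances, the n - 2j unweighed coins remain with direction unknown: 2(n - 2j) ≤ 3^(k-1) - 1 by the same parity argument. Adding, n ≤ (3^(k-1) - 1) + (3^(k-1) - 1)/2 = (3^k - 3)/2, and the classical three-group strategy achieves this (3 coins in 2 weighings, 12 in 3, 39 in 4, 120 in 5).
So we need the smallest k with (3^k - 3)/2 ≥ 60.
k = 4: (3^4 - 3)/2 = 39 < 60 ✗
k = 5: (3^5 - 3)/2 = 120 ≥ 60 ✓

5


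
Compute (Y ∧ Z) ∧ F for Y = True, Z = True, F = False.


Y = True, Z = True, F = False
Step 1: Y ∧ Z = True AND True = True
Step 2: True ∧ F = True AND False = False
AND is true only when ALL operands are true.

False


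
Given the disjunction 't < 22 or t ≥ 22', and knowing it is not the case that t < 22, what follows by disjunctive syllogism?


Disjunctive syllogism: P ∨ Q, ¬P ⊢ Q
Disjunction: t < 22 ∨ t ≥ 22
We know it is not the case that t < 22.
By disjunctive syllogism, the other disjunct must be true.

t ≥ 22


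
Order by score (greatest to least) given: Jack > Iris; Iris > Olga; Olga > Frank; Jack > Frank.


Constraints: Jack > Iris; Iris > Olga; Olga > Frank; Jack > Frank
Method: at each step, the next-highest is the one remaining person who never appears on the smaller side of a constraint between remaining people.
  Step 1: remaining {Iris, Frank, Olga, Jack}; on the smaller side: {Iris, Frank, Olga} → Jack is next (Jack > Iris; Jack > Frank).
  Step 2: remaining {Iris, Frank, Olga}; on the smaller side: {Frank, Olga} → Iris is next (Iris > Olga).
  Step 3: remaining {Frank, Olga}; on the smaller side: {Frank} → Olga is next (Olga > Frank).
  Step 4: only Frank remains → lowest.
Final ranking (highest to lowest):

Jack > Iris > Olga > Frank


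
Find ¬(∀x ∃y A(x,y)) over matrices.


Original: ∀x ∃y A(x,y)
Rule: ¬∀→∃, ¬∃→∀, negate predicate.
Negation: ∃x ∀y ¬A(x,y)

∃x ∀y ¬A(x,y)


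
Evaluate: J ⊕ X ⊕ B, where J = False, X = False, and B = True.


J = False, X = False, B = True
Step 1: J ⊕ X = False XOR False = False
Step 2: False ⊕ B = False XOR True = True
XOR is true when an odd number of operands are true.

True


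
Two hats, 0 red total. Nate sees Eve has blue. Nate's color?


Total red = 0, Eve = blue
Red accounted for: 0
Remaining for Nate: 0
Nate's hat is blue.

blue


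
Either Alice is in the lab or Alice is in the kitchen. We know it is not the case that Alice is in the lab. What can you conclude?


Disjunctive syllogism: P ∨ Q, ¬P ⊢ Q
Disjunction: Alice is in the lab ∨ Alice is in the kitchen
We know it is not the case that Alice is in the lab.
By disjunctive syllogism, the other disjunct must be true.

Alice is in the kitchen


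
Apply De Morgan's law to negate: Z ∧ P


De Morgan's law: ¬(P ∧ Q) ≡ ¬P ∨ ¬Q
¬(Z ∧ P) = ¬Z ∨ ¬P

¬Z ∨ ¬P


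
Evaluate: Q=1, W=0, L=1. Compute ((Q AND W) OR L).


Q AND W = 1&0 = 0
0 OR 1 = 1

1


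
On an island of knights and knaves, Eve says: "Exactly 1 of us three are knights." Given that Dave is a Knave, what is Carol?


Eve claims exactly 1 knights among Eve, Dave, Carol.
Given: Dave is a Knave.

Case 1: Eve is a Knight (tells truth)
  Then exactly 1 of the three are knights.
  Counting Eve, Dave: 1 knight(s) so far. Need 0 more → Carol = Knave.
Case 2: Eve is a Knave (lies)
  Then the count is NOT 1.
  If Carol = Knight, count = 1 = 1 → claim would be true, contradicts lie.
  If Carol = Knave, count = 0 ≠ 1 → lie confirmed ✓

Carol is a Knave.

Knave


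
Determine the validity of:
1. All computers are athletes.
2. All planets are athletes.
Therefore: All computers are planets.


Premise 1: All computers are athletes.
Premise 2: All planets are athletes.
Conclusion: All computers are planets.
Fallacy: undistributed middle. athletes is predicate in both.
Counterexample: computers and planets could be disjoint subsets of athletes.

Invalid


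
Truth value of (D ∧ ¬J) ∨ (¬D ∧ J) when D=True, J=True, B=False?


D = True, J = True, B = False
Expression: (D ∧ ¬J) ∨ (¬D ∧ J)
Step 1: ¬J = NOT True = False
Step 2: D ∧ ¬J = True AND False = False
Step 3: ¬D = NOT True = False
Step 4: ¬D ∧ J = False AND True = False
Step 5: (False) ∨ (False) = False OR False = False

False


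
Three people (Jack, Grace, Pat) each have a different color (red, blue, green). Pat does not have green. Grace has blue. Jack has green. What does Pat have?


From clues:
  Jack → green
  Grace → blue
By elimination, Pat gets the remaining.

red


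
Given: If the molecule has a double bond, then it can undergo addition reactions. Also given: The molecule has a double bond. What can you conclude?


Modus ponens: P → Q, P ⊢ Q
P: the molecule has a double bond
Q: it can undergo addition reactions
We have P → Q and P is true.
By modus ponens, Q must be true.

It can undergo addition reactions


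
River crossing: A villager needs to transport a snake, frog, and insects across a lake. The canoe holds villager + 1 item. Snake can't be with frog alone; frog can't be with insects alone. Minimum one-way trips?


1. villager+frog → 2. villager ← 3. villager+snake → 4. villager+frog ← 5. villager+insects → 6. villager ← 7. villager+frog →
Minimum trips = 7

7


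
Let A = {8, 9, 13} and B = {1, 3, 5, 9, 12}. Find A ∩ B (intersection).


A = {8, 9, 13}
B = {1, 3, 5, 9, 12}
Operation: intersection
Elements in both: 9

{9}


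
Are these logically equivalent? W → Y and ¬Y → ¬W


Expression 1: W → Y
Expression 2: ¬Y → ¬W
Truth table (W Y | Expr1 Expr2):
  T T |   T     T
  T F |   F     F
  F T |   T     T
  F F |   T     T
All 4 rows agree, so the expressions are logically equivalent.

Yes


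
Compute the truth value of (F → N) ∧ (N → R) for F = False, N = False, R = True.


F = False, N = False, R = True
Step 1: F → N is false only when F=True and N=False. Result: True
Step 2: N → R is false only when N=True and R=False. Result: True
Step 3: True ∧ True = True

True


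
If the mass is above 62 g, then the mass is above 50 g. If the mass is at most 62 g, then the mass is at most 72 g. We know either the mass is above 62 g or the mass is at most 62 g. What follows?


Constructive dilemma: (P → Q) ∧ (R → S), P ∨ R ⊢ Q ∨ S
Premise 1: the mass is above 62 g → the mass is above 50 g
Premise 2: the mass is at most 62 g → the mass is at most 72 g
Premise 3: the mass is above 62 g ∨ the mass is at most 62 g
Case 1: Assuming the mass is above 62 g, then by Premise 1, the mass is above 50 g.
Case 2: Assuming the mass is at most 62 g, then by Premise 2, the mass is at most 72 g.
Since one of the mass is above 62 g or the mass is at most 62 g must hold, we get the mass is above 50 g or the mass is at most 72 g.

The mass is above 50 g or the mass is at most 72 g.


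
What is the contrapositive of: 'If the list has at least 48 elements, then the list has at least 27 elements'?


Original: If the list has at least 48 elements, then the list has at least 27 elements
Contrapositive: If ¬Q, then ¬P
Negate Q: not (the list has at least 27 elements)
Negate P: not (the list has at least 48 elements)

If not (the list has at least 27 elements), then not (the list has at least 48 elements).


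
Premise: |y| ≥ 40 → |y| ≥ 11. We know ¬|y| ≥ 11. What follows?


Modus tollens: P → Q, ¬Q ⊢ ¬P
P: |y| ≥ 40
Q: |y| ≥ 11
We have P → Q and Q is false.
By modus tollens, P must be false.

It is not the case that |y| ≥ 40


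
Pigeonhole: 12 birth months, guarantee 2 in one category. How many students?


Pigeonhole: to guarantee k in one of n categories, need (k-1)×n + 1.
k = 2, n = 12
Minimum = (2-1) × 12 + 1 = 1 × 12 + 1

13


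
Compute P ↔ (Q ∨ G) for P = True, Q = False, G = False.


P = True, Q = False, G = False
Step 1: Q ∨ G = False OR False = False
Step 2: P ↔ (False): true when both sides have same truth value.
Result: True ↔ False = False

False


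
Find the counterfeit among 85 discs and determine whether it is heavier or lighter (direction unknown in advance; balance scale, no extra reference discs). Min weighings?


Let n = 85. 170 possibilities (n discs × lighter/heavier); each weighing has 3 outcomes.
Bound for k weighings: say the first weighing puts j discs on each pan. If it tips, the 2j weighed discs remain suspects (each with a known direction) and k-1 weighings give 3^(k-1) outcomes; 3^(k-1) is odd, so 2j ≤ 3^(k-1) - 1. If it balances, the n - 2j unweighed discs remain with direction unknown: 2(n - 2j) ≤ 3^(k-1) - 1 by the same parity argument. Adding, n ≤ (3^(k-1) - 1) + (3^(k-1) - 1)/2 = (3^k - 3)/2, and the classical three-group strategy achieves this (3 discs in 2 weighings, 12 in 3, 39 in 4, 120 in 5).
So we need the smallest k with (3^k - 3)/2 ≥ 85.
k = 4: (3^4 - 3)/2 = 39 < 85 ✗
k = 5: (3^5 - 3)/2 = 120 ≥ 85 ✓

5


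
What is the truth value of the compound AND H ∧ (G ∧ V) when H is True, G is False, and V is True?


H = True, G = False, V = True
Step 1: G ∧ V = False AND True = False
Step 2: H ∧ False = True AND False = False
AND is true only when ALL operands are true.

False


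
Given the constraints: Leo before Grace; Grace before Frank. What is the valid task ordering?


Constraints: Leo before Grace; Grace before Frank
Method: repeatedly schedule the remaining task that has no remaining task required before it.
  Step 1: remaining {Leo, Grace, Frank}; every task except Leo still has a predecessor pending → schedule Leo.
  Step 2: remaining {Grace, Frank}; every task except Grace still has a predecessor pending → schedule Grace.
  Step 3: only Frank remains → schedule Frank.
Resulting order:

Leo → Grace → Frank


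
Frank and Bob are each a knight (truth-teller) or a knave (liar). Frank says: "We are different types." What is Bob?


Frank says: "We are different types."
Case 1: Frank is a Knight (truth-teller)
  Statement is true → they ARE different → Bob is a Knave
Case 2: Frank is a Knave (liar)
  Statement is false → they are NOT different → Bob is a Knave
In both cases, Bob is a Knave.

Knave


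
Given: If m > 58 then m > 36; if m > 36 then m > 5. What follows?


Hypothetical syllogism: P → Q, Q → R ⊢ P → R
Premise 1: m > 58 → m > 36
Premise 2: m > 36 → m > 5
Chain the implications: the middle term (m > 36) links the two.
Conclusion: If m > 58, then m > 5.

If m > 58, then m > 5.


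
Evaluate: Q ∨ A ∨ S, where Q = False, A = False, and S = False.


Q = False, A = False, S = False
Step 1: Q ∨ A = False OR False = False
Step 2: False ∨ S = False OR False = False
OR is true when at least one operand is true.

False


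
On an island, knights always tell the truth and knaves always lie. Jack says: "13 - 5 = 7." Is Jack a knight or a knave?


Statement: "13 - 5 = 7."
Actual: 13 - 5 = 8
Claimed: 7
Statement is FALSE → Jack lies → Knave

Knave


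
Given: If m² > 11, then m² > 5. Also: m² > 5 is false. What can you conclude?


Modus tollens: P → Q, ¬Q ⊢ ¬P
P: m² > 11
Q: m² > 5
We have P → Q and Q is false.
By modus tollens, P must be false.

It is not the case that m² > 11


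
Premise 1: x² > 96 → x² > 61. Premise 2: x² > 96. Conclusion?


Modus ponens: P → Q, P ⊢ Q
P: x² > 96
Q: x² > 61
We have P → Q and P is true.
By modus ponens, Q must be true.

x² > 61


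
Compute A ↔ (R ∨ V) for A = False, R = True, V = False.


A = False, R = True, V = False
Step 1: R ∨ V = True OR False = True
Step 2: A ↔ (True): true when both sides have same truth value.
Result: False ↔ True = False

False


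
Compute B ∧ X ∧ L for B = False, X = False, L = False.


B = False, X = False, L = False
Step 1: B ∧ X = False AND False = False
Step 2: (False) ∧ L = (False) AND False = False
AND is true only when ALL operands are true.

False


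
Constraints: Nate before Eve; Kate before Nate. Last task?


Constraints: Nate before Eve; Kate before Nate
The last task can have nothing scheduled after it, so it must never appear on the left of a 'before'.
Tasks appearing before some other task: Nate, Kate.
The only task not in that list is Eve → it is last.

Eve


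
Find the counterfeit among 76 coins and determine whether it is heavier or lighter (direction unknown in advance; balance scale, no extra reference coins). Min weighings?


Let n = 76. 152 possibilities (n coins × lighter/heavier); each weighing has 3 outcomes.
Bound for k weighings: say the first weighing puts j coins on each pan. If it tips, the 2j weighed coins remain suspects (each with a known direction) and k-1 weighings give 3^(k-1) outcomes; 3^(k-1) is odd, so 2j ≤ 3^(k-1) - 1. If it balances, the n - 2j unweighed coins remain with direction unknown: 2(n - 2j) ≤ 3^(k-1) - 1 by the same parity argument. Adding, n ≤ (3^(k-1) - 1) + (3^(k-1) - 1)/2 = (3^k - 3)/2, and the classical three-group strategy achieves this (3 coins in 2 weighings, 12 in 3, 39 in 4, 120 in 5).
So we need the smallest k with (3^k - 3)/2 ≥ 76.
k = 4: (3^4 - 3)/2 = 39 < 76 ✗
k = 5: (3^5 - 3)/2 = 120 ≥ 76 ✓

5


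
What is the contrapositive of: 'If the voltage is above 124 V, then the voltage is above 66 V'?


Original: If the voltage is above 124 V, then the voltage is above 66 V
Contrapositive: If ¬Q, then ¬P
Negate Q: not (the voltage is above 66 V)
Negate P: not (the voltage is above 124 V)

If not (the voltage is above 66 V), then not (the voltage is above 124 V).


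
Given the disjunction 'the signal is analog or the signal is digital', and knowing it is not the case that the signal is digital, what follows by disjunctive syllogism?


Disjunctive syllogism: P ∨ Q, ¬P ⊢ Q
Disjunction: the signal is analog ∨ the signal is digital
We know it is not the case that the signal is digital.
By disjunctive syllogism, the other disjunct must be true.

The signal is analog


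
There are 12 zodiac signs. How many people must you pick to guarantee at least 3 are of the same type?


Pigeonhole: to guarantee k in one of n categories, need (k-1)×n + 1.
k = 3, n = 12
Minimum = (3-1) × 12 + 1 = 2 × 12 + 1

25


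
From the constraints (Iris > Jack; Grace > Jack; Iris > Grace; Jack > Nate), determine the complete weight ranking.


Constraints: Iris > Jack; Grace > Jack; Iris > Grace; Jack > Nate
Method: at each step, the next-highest is the one remaining person who never appears on the smaller side of a constraint between remaining people.
  Step 1: remaining {Nate, Iris, Jack, Grace}; on the smaller side: {Nate, Jack, Grace} → Iris is next (Iris > Jack; Iris > Grace).
  Step 2: remaining {Nate, Jack, Grace}; on the smaller side: {Nate, Jack} → Grace is next (Grace > Jack).
  Step 3: remaining {Nate, Jack}; on the smaller side: {Nate} → Jack is next (Jack > Nate).
  Step 4: only Nate remains → lowest.
Final ranking (highest to lowest):

Iris > Grace > Jack > Nate


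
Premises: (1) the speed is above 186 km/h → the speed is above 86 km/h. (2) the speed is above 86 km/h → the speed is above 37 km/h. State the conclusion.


Hypothetical syllogism: P → Q, Q → R ⊢ P → R
Premise 1: the speed is above 186 km/h → the speed is above 86 km/h
Premise 2: the speed is above 86 km/h → the speed is above 37 km/h
Chain the implications: the middle term (the speed is above 86 km/h) links the two.
Conclusion: If the speed is above 186 km/h, then the speed is above 37 km/h.

If the speed is above 186 km/h, then the speed is above 37 km/h.


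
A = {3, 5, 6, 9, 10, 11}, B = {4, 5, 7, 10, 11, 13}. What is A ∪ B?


A = {3, 5, 6, 9, 10, 11}
B = {4, 5, 7, 10, 11, 13}
Operation: union
All elements combined: 3, 4, 5, 6, 7, 9, 10, 11, 13

{3, 4, 5, 6, 7, 9, 10, 11, 13}


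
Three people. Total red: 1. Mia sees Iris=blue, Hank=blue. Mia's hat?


Total red = 1, seen red = 0
Own red = 1 - 0 = 1
Mia's hat is red.

red


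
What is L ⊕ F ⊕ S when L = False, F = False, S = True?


L = False, F = False, S = True
Step 1: L ⊕ F = False XOR False = False
Step 2: False ⊕ S = False XOR True = True
XOR is true when an odd number of operands are true.

True


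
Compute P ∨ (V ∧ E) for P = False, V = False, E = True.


P = False, V = False, E = True
Step 1: V ∧ E = False AND True = False
Step 2: P ∨ False = False OR False = False
AND evaluated first (higher precedence); then OR applied.

False


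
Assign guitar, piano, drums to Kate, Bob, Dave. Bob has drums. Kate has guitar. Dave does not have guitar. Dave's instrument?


From clues:
  Bob → drums
  Kate → guitar
By elimination, Dave gets the remaining.

piano


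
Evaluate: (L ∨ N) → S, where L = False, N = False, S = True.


L = False, N = False, S = True
Step 1: L ∨ N = False OR False = False
Step 2: (False) → S: false only when antecedent=True and S=False.
Result: True

True


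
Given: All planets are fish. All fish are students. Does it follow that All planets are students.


Premise 1: All planets are fish.
Premise 2: All fish are students.
Conclusion: All planets are students.
Barbara syllogism (AAA-1): All A are B, All B are C → All A are C.
Middle term (fish) distributed in premise 2.

Valid


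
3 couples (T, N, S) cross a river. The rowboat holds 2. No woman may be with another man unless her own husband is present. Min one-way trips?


Label couples T, N, S (H = husband, W = wife).
Counting alone: 6 people, the rowboat carries 2 and someone must bring it back, so each round trip nets at most +1 on the far side until the last crossing → at least 9 trips. The jealousy constraint makes 9 impossible; the shortest valid schedule has 11:
1. WT+WN →  (far: WT,WN; near: HT,HN,HS,WS)
2. WT ←       (far: WN; near: HT,HN,HS,WT,WS)
3. WT+WS →  (far: WT,WN,WS; near: HT,HN,HS)
4. WT ←       (far: WN,WS; near: HT,HN,HS,WT)
5. HN+HS →  (far: HN,WN,HS,WS; near: HT,WT)
6. HN+WN ←  (far: HS,WS; near: HT,WT,HN,WN)
7. HT+HN →  (far: HT,HN,HS,WS; near: WT,WN)
8. WS ←       (far: HT,HN,HS; near: WT,WN,WS)
9. WT+WN →  (far: HT,WT,HN,WN,HS; near: WS)
10. HS ←      (far: HT,WT,HN,WN; near: HS,WS)
11. HS+WS → (far: all six; near: empty)
In every state each wife is either with her husband or with no other man.
Minimum trips = 11

11
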